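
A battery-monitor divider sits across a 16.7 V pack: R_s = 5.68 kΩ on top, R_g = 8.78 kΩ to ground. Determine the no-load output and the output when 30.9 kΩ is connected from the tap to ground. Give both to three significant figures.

Open-circuit: V = 16.7 × 8.78/(5.68 + 8.78) = 10.1 V.
With the load, R_g becomes R_g‖R_L = 6.837 kΩ, so V = 16.7 × 6.837/12.52 = 9.12 V.

Unloaded: 10.1 V; loaded: 9.12 V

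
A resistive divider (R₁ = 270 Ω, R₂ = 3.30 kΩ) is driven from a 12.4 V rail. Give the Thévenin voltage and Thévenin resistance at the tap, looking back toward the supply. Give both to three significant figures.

V_th is the open-circuit tap voltage: 12.4 × 3300/(270 + 3300) = 11.5 V.
With the supply zeroed, R₁ and R₂ appear in parallel from the tap: R_th = R₁‖R₂ = (270 × 3300)/3570 = 250 Ω.

V_th = 11.5 V, R_th = 250 Ω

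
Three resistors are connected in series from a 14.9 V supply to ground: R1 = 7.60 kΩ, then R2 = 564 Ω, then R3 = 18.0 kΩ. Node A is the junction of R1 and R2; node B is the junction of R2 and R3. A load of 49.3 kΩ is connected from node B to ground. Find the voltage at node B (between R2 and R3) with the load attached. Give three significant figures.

At node B, R3 is in parallel with the load: R3‖R_L = 13190 Ω.
Below node A the resistance is R2 + (R3‖R_L) = 13750 Ω, so V_A = 14.9 × 13750/21350 = 9.596 V.
Then V_B = V_A × (R3‖R_L)/(R2 + R3‖R_L) = 9.596 × 13190/13750 = 9.20 V.

V ≈ 9.20 V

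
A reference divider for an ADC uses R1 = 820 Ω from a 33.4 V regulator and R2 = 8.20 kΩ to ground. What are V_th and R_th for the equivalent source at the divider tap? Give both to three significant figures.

V_th = 30.4 V, R_th = 745 Ω

V_th is the open-circuit tap voltage: 33.4 × 8200/(820 + 8200) = 30.4 V.
With the supply zeroed, R1 and R2 appear in parallel from the tap: R_th = R1‖R2 = (820 × 8200)/9020 = 745 Ω.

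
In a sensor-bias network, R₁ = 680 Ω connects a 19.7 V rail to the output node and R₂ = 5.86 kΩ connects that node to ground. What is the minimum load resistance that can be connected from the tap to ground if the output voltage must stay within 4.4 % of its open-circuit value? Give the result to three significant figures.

R_L(min) ≈ 13.2 kΩ

Output resistance R_th = R₁‖R₂ = (680 × 5860)/6540 = 609.3 Ω.
The fractional drop is R_th/(R_th + R_L); requiring this ≤ 0.0440 gives R_L ≥ R_th(1/0.0440 − 1) = 609.3 × 21.73 = 13.2 kΩ.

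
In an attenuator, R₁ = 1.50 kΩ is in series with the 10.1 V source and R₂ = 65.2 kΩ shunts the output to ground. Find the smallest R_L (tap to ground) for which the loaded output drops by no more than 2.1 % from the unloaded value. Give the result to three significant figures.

R_L(min) ≈ 68.4 kΩ

Output resistance R_th = R₁‖R₂ = (1.50 × 65.2)/66.70 = 1.466 kΩ.
The fractional drop is R_th/(R_th + R_L); requiring this ≤ 0.0210 gives R_L ≥ R_th(1/0.0210 − 1) = 1.466 × 46.62 = 68.4 kΩ.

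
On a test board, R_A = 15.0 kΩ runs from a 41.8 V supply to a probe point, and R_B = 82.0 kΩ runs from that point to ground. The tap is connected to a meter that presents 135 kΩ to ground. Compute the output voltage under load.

V_out ≈ 32.3 V

The load sits in parallel with R_B: R_B‖R_L = (82.0 × 135) / (82.0 + 135) = 51.01 kΩ.
V_out = 41.8 × 51.01 / (15.0 + 51.01) = 41.8 × 51.01/66.01 = 32.3 V.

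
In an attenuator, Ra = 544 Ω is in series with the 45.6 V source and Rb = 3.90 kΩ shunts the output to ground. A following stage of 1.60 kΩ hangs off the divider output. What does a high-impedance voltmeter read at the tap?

V_out ≈ 30.8 V

The load sits in parallel with Rb: Rb‖R_L = (3900 × 1600) / (3900 + 1600) = 1135 Ω.
V_out = 45.6 × 1135 / (544 + 1135) = 45.6 × 1135/1679 = 30.8 V.
(Unloaded it would have been 40.0 V.)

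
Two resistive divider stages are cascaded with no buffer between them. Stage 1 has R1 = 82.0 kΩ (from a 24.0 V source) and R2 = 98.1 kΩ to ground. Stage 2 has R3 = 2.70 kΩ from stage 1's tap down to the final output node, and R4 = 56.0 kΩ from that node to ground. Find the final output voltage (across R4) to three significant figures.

Stage 2 presents R3+R4 = 58.70 kΩ as a load on stage 1's tap.
Stage 1's lower leg becomes R2‖(R3+R4) = 36.72 kΩ, so V_mid = 24.0 × 36.72/118.7 = 7.424 V.
Stage 2 is itself unloaded: V_out = V_mid × R4/(R3+R4) = 7.424 × 56.0/58.70 = 7.08 V.

V_out ≈ 7.08 V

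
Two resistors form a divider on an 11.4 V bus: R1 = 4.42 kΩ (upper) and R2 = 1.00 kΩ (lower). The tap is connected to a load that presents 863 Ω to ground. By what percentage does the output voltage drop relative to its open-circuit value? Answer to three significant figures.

48.6 %

Unloaded V = 11.4 × 1000/5420 = 2.103 V.
Loaded: R2‖R_L = 463.2 Ω, giving V = 11.4 × 463.2/4883 = 1.081 V.
Drop = (2.103 − 1.081) / 2.103 = 48.6 %.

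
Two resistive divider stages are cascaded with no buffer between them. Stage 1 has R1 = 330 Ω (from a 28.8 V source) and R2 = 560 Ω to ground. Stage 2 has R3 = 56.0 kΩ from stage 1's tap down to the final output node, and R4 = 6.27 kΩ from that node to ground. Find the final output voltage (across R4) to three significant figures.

V_out ≈ 1.82 V

Stage 2 presents R3+R4 = 62270 Ω as a load on stage 1's tap.
Stage 1's lower leg becomes R2‖(R3+R4) = 555.0 Ω, so V_mid = 28.8 × 555.0/885.0 = 18.06 V.
Stage 2 is itself unloaded: V_out = V_mid × R4/(R3+R4) = 18.06 × 6270/62270 = 1.82 V.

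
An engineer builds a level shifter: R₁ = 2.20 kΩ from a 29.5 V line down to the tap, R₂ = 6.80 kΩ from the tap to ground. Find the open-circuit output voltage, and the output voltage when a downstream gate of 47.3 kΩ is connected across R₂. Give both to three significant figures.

Unloaded: 22.3 V; loaded: 21.5 V

Open-circuit: V = 29.5 × 6.80/(2.20 + 6.80) = 22.3 V.
With the load, R₂ becomes R₂‖R_L = 5.945 kΩ, so V = 29.5 × 5.945/8.145 = 21.5 V.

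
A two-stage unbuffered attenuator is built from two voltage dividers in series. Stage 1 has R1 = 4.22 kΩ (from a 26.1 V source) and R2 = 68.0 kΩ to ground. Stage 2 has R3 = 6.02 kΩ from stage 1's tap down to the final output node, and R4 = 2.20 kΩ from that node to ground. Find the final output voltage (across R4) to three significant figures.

V_out ≈ 4.43 V

Stage 2 presents R3+R4 = 8.220 kΩ as a load on stage 1's tap.
Stage 1's lower leg becomes R2‖(R3+R4) = 7.334 kΩ, so V_mid = 26.1 × 7.334/11.55 = 16.57 V.
Stage 2 is itself unloaded: V_out = V_mid × R4/(R3+R4) = 16.57 × 2.20/8.220 = 4.43 V.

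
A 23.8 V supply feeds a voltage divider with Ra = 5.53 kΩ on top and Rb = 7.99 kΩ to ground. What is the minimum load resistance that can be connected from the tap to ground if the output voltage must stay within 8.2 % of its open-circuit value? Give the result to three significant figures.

Output resistance R_th = Ra‖Rb = (5.53 × 7.99)/13.52 = 3.268 kΩ.
The fractional drop is R_th/(R_th + R_L); requiring this ≤ 0.0820 gives R_L ≥ R_th(1/0.0820 − 1) = 3.268 × 11.20 = 36.6 kΩ.

R_L(min) ≈ 36.6 kΩ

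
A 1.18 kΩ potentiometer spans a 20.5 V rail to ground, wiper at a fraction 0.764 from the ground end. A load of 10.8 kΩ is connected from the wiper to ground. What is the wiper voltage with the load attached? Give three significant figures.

V ≈ 15.4 V

The wiper splits the pot into (1−α)R = 278.5 Ω above and αR = 901.5 Ω below.
Lower section ‖ load = 832.1 Ω.
V_wiper = 20.5 × 832.1/(278.5 + 832.1) = 15.4 V.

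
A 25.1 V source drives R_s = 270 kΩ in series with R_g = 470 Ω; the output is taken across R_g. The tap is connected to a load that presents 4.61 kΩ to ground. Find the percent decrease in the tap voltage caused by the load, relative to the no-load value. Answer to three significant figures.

9.24 %

The divider's output (Thévenin) resistance is R_s‖R_g = 469.2 Ω.
Fractional drop under load = R_th/(R_th + R_L) = 469.2 / (469.2 + 4610) = 0.09237.
So the output falls by 9.24 %.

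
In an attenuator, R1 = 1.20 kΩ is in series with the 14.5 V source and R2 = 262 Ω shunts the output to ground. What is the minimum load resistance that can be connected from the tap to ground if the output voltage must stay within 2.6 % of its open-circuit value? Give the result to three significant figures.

Output resistance R_th = R1‖R2 = (1200 × 262)/1462 = 215.0 Ω.
The fractional drop is R_th/(R_th + R_L); requiring this ≤ 0.0260 gives R_L ≥ R_th(1/0.0260 − 1) = 215.0 × 37.46 = 8.06 kΩ.

R_L(min) ≈ 8.06 kΩ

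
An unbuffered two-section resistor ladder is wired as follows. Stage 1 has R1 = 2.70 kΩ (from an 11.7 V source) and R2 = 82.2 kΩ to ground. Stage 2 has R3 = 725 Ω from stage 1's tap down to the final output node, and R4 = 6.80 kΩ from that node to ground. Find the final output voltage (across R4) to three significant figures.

Stage 2 presents R3+R4 = 7525 Ω as a load on stage 1's tap.
Stage 1's lower leg becomes R2‖(R3+R4) = 6894 Ω, so V_mid = 11.7 × 6894/9594 = 8.407 V.
Stage 2 is itself unloaded: V_out = V_mid × R4/(R3+R4) = 8.407 × 6800/7525 = 7.60 V.

V_out ≈ 7.60 V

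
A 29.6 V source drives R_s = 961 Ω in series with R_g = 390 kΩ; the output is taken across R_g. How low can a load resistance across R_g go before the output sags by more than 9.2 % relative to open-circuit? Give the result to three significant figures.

R_L(min) ≈ 9.46 kΩ

Output resistance R_th = R_s‖R_g = (961 × 390000)/391000 = 958.6 Ω.
The fractional drop is R_th/(R_th + R_L); requiring this ≤ 0.0920 gives R_L ≥ R_th(1/0.0920 − 1) = 958.6 × 9.870 = 9.46 kΩ.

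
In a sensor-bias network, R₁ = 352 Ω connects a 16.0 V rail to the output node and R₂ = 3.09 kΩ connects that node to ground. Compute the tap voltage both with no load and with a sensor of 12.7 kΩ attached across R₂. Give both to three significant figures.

Open-circuit: V = 16.0 × 3090/(352 + 3090) = 14.4 V.
With the load, R₂ becomes R₂‖R_L = 2485 Ω, so V = 16.0 × 2485/2837 = 14.0 V.

Unloaded: 14.4 V; loaded: 14.0 V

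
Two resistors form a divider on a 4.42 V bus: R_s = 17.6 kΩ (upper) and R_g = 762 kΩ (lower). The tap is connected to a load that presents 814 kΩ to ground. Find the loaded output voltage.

The load sits in parallel with R_g: R_g‖R_L = (762 × 814) / (762 + 814) = 393.6 kΩ.
V_out = 4.42 × 393.6 / (17.6 + 393.6) = 4.42 × 393.6/411.2 = 4.23 V.

V_out ≈ 4.23 V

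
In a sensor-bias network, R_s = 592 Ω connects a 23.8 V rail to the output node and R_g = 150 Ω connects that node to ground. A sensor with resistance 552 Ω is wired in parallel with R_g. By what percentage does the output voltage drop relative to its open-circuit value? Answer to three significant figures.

The divider's output (Thévenin) resistance is R_s‖R_g = 119.7 Ω.
Fractional drop under load = R_th/(R_th + R_L) = 119.7 / (119.7 + 552) = 0.1782.
So the output falls by 17.8 %.

17.8 %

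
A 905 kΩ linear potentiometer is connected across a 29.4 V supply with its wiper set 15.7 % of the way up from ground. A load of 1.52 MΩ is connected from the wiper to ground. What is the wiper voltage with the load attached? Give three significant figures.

The wiper splits the pot into (1−α)R = 762.9 kΩ above and αR = 142.1 kΩ below.
Lower section ‖ load = 129.9 kΩ.
V_wiper = 29.4 × 129.9/(762.9 + 129.9) = 4.28 V.

V ≈ 4.28 V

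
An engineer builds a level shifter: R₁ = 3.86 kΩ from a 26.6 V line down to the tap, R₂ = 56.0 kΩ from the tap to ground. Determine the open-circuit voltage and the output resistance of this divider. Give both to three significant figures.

V_th = 24.9 V, R_th = 3.61 kΩ

V_th is the open-circuit tap voltage: 26.6 × 56.0/(3.86 + 56.0) = 24.9 V.
With the supply zeroed, R₁ and R₂ appear in parallel from the tap: R_th = R₁‖R₂ = (3.86 × 56.0)/59.86 = 3.61 kΩ.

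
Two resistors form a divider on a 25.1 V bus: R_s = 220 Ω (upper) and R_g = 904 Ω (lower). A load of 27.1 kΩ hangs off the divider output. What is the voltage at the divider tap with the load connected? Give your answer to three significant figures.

The load sits in parallel with R_g: R_g‖R_L = (904 × 27100) / (904 + 27100) = 874.8 Ω.
V_out = 25.1 × 874.8 / (220 + 874.8) = 25.1 × 874.8/1095 = 20.1 V.
(Unloaded it would have been 20.2 V.)

V_out ≈ 20.1 V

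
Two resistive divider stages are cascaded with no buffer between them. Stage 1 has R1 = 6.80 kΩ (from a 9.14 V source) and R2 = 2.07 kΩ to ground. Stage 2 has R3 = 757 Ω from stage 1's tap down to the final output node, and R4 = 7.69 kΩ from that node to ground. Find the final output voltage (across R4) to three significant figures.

Stage 2 presents R3+R4 = 8447 Ω as a load on stage 1's tap.
Stage 1's lower leg becomes R2‖(R3+R4) = 1663 Ω, so V_mid = 9.14 × 1663/8463 = 1.796 V.
Stage 2 is itself unloaded: V_out = V_mid × R4/(R3+R4) = 1.796 × 7690/8447 = 1.63 V.

V_out ≈ 1.63 V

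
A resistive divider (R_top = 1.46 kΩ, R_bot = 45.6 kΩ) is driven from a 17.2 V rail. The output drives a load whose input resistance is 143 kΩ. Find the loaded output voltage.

V_out ≈ 16.5 V

The load sits in parallel with R_bot: R_bot‖R_L = (45.6 × 143) / (45.6 + 143) = 34.57 kΩ.
V_out = 17.2 × 34.57 / (1.46 + 34.57) = 17.2 × 34.57/36.03 = 16.5 V.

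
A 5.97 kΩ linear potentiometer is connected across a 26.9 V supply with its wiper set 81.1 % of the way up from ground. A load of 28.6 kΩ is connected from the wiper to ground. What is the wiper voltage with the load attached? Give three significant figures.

The wiper splits the pot into (1−α)R = 1.128 kΩ above and αR = 4.842 kΩ below.
Lower section ‖ load = 4.141 kΩ.
V_wiper = 26.9 × 4.141/(1.128 + 4.141) = 21.1 V.

V ≈ 21.1 V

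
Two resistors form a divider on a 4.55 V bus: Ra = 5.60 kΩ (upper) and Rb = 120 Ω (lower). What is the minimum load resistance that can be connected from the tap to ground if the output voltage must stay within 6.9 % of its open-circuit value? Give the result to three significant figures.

R_L(min) ≈ 1.59 kΩ

Output resistance R_th = Ra‖Rb = (5600 × 120)/5720 = 117.5 Ω.
The fractional drop is R_th/(R_th + R_L); requiring this ≤ 0.0690 gives R_L ≥ R_th(1/0.0690 − 1) = 117.5 × 13.49 = 1.59 kΩ.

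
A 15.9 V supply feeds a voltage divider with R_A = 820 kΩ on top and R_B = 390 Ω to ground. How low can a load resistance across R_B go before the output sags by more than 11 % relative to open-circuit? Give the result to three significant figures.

Output resistance R_th = R_A‖R_B = (820000 × 390)/820400 = 389.8 Ω.
The fractional drop is R_th/(R_th + R_L); requiring this ≤ 0.110 gives R_L ≥ R_th(1/0.110 − 1) = 389.8 × 8.091 = 3.15 kΩ.

R_L(min) ≈ 3.15 kΩ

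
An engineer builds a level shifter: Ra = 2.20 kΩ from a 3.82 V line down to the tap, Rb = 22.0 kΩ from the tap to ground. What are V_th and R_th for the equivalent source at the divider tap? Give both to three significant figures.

V_th = 3.47 V, R_th = 2.00 kΩ

V_th is the open-circuit tap voltage: 3.82 × 22.0/(2.20 + 22.0) = 3.47 V.
With the supply zeroed, Ra and Rb appear in parallel from the tap: R_th = Ra‖Rb = (2.20 × 22.0)/24.20 = 2.00 kΩ.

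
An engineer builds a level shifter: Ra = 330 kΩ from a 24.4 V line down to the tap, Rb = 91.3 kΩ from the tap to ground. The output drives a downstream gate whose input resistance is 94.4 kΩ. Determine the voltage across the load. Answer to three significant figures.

The load sits in parallel with Rb: Rb‖R_L = (91.3 × 94.4) / (91.3 + 94.4) = 46.41 kΩ.
V_out = 24.4 × 46.41 / (330 + 46.41) = 24.4 × 46.41/376.4 = 3.01 V.

V_out ≈ 3.01 V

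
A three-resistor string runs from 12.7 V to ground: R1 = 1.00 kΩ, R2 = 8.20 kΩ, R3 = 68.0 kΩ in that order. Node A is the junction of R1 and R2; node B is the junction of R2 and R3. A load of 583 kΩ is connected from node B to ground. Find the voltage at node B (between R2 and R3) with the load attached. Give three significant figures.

V ≈ 11.0 V

At node B, R3 is in parallel with the load: R3‖R_L = 60.90 kΩ.
Below node A the resistance is R2 + (R3‖R_L) = 69.10 kΩ, so V_A = 12.7 × 69.10/70.10 = 12.52 V.
Then V_B = V_A × (R3‖R_L)/(R2 + R3‖R_L) = 12.52 × 60.90/69.10 = 11.0 V.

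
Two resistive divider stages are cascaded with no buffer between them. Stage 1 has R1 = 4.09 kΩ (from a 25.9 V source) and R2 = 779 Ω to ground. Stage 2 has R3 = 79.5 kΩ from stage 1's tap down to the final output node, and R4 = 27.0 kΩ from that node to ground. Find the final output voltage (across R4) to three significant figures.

V_out ≈ 1.04 V

Stage 2 presents R3+R4 = 106500 Ω as a load on stage 1's tap.
Stage 1's lower leg becomes R2‖(R3+R4) = 773.3 Ω, so V_mid = 25.9 × 773.3/4863 = 4.118 V.
Stage 2 is itself unloaded: V_out = V_mid × R4/(R3+R4) = 4.118 × 27000/106500 = 1.04 V.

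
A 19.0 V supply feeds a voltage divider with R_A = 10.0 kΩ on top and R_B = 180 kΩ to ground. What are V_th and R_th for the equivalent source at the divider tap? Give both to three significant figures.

V_th is the open-circuit tap voltage: 19.0 × 180/(10.0 + 180) = 18.0 V.
With the supply zeroed, R_A and R_B appear in parallel from the tap: R_th = R_A‖R_B = (10.0 × 180)/190.0 = 9.47 kΩ.

V_th = 18.0 V, R_th = 9.47 kΩ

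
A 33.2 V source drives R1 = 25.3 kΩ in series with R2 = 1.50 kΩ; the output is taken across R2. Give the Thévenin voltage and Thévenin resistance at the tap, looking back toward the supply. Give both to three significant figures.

V_th is the open-circuit tap voltage: 33.2 × 1.50/(25.3 + 1.50) = 1.86 V.
With the supply zeroed, R1 and R2 appear in parallel from the tap: R_th = R1‖R2 = (25.3 × 1.50)/26.80 = 1.42 kΩ.

V_th = 1.86 V, R_th = 1.42 kΩ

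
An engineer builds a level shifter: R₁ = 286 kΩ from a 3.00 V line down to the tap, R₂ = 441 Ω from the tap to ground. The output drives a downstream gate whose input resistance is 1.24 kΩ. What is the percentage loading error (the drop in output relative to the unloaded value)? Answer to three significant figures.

The divider's output (Thévenin) resistance is R₁‖R₂ = 440.3 Ω.
Fractional drop under load = R_th/(R_th + R_L) = 440.3 / (440.3 + 1240) = 0.2620.
So the output falls by 26.2 %.

26.2 %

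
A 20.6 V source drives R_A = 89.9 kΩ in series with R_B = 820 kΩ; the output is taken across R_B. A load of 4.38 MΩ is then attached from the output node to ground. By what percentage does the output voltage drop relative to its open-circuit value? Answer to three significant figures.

1.82 %

The divider's output (Thévenin) resistance is R_A‖R_B = 81.02 kΩ.
Fractional drop under load = R_th/(R_th + R_L) = 81.02 / (81.02 + 4380) = 0.01816.
So the output falls by 1.82 %.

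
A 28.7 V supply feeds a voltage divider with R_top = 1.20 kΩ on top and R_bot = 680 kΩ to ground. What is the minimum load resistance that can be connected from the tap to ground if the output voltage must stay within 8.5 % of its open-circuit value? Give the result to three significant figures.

Output resistance R_th = R_top‖R_bot = (1.20 × 680)/681.2 = 1.198 kΩ.
The fractional drop is R_th/(R_th + R_L); requiring this ≤ 0.0850 gives R_L ≥ R_th(1/0.0850 − 1) = 1.198 × 10.76 = 12.9 kΩ.

R_L(min) ≈ 12.9 kΩ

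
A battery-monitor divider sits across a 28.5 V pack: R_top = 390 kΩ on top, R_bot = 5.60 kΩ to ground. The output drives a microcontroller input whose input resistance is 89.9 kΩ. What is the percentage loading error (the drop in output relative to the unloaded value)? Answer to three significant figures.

The divider's output (Thévenin) resistance is R_top‖R_bot = 5.521 kΩ.
Fractional drop under load = R_th/(R_th + R_L) = 5.521 / (5.521 + 89.9) = 0.05786.
So the output falls by 5.79 %.

5.79 %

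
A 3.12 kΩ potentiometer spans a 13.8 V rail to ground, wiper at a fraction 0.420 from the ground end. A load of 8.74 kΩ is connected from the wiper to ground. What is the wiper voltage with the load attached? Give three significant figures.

V ≈ 5.33 V

The wiper splits the pot into (1−α)R = 1.810 kΩ above and αR = 1.310 kΩ below.
Lower section ‖ load = 1.140 kΩ.
V_wiper = 13.8 × 1.140/(1.810 + 1.140) = 5.33 V.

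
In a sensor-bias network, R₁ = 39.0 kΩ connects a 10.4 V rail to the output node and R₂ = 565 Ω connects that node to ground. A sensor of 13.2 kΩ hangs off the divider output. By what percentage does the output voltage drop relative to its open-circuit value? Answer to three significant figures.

4.05 %

The divider's output (Thévenin) resistance is R₁‖R₂ = 556.9 Ω.
Fractional drop under load = R_th/(R_th + R_L) = 556.9 / (556.9 + 13200) = 0.04048.
So the output falls by 4.05 %.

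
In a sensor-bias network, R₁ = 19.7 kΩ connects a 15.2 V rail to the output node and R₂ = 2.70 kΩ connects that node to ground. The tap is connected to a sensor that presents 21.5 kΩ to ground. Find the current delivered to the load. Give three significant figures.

R₂‖R_L = 2.399 kΩ; V_out = 15.2 × 2.399/22.10 = 1.650 V.
I_L = V_out / R_L = 1.650 / 21.5 kΩ = 0.0767 mA.

I_L ≈ 0.0767 mA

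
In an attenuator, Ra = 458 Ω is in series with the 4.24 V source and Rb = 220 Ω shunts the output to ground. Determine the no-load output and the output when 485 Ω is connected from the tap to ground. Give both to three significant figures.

Open-circuit: V = 4.24 × 220/(458 + 220) = 1.38 V.
With the load, Rb becomes Rb‖R_L = 151.3 Ω, so V = 4.24 × 151.3/609.3 = 1.05 V.

Unloaded: 1.38 V; loaded: 1.05 V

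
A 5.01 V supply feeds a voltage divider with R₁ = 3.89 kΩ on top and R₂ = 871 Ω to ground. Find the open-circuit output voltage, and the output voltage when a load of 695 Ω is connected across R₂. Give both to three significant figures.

Open-circuit: V = 5.01 × 871/(3890 + 871) = 0.917 V.
With the load, R₂ becomes R₂‖R_L = 386.6 Ω, so V = 5.01 × 386.6/4277 = 0.453 V.

Unloaded: 0.917 V; loaded: 0.453 V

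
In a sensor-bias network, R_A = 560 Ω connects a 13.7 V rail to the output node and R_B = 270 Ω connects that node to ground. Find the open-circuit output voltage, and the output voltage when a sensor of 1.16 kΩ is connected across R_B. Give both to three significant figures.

Open-circuit: V = 13.7 × 270/(560 + 270) = 4.46 V.
With the load, R_B becomes R_B‖R_L = 219.0 Ω, so V = 13.7 × 219.0/779.0 = 3.85 V.

Unloaded: 4.46 V; loaded: 3.85 V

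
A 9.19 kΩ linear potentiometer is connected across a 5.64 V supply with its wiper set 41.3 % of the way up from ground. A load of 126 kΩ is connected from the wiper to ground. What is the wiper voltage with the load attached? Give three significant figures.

The wiper splits the pot into (1−α)R = 5.395 kΩ above and αR = 3.795 kΩ below.
Lower section ‖ load = 3.684 kΩ.
V_wiper = 5.64 × 3.684/(5.395 + 3.684) = 2.29 V.

V ≈ 2.29 V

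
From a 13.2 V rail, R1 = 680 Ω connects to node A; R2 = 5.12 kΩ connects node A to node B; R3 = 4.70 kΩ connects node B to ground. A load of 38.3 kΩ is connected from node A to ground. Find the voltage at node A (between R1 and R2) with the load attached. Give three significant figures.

Below node A the series string R2+R3 = 9820 Ω sits in parallel with the 38300 Ω load: 7816 Ω.
V_A = 13.2 × 7816/(680 + 7816) = 12.1 V.

V ≈ 12.1 V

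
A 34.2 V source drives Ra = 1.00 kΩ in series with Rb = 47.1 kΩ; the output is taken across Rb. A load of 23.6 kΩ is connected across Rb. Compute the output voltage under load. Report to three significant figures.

The load sits in parallel with Rb: Rb‖R_L = (47.1 × 23.6) / (47.1 + 23.6) = 15.72 kΩ.
V_out = 34.2 × 15.72 / (1.00 + 15.72) = 34.2 × 15.72/16.72 = 32.2 V.

V_out ≈ 32.2 V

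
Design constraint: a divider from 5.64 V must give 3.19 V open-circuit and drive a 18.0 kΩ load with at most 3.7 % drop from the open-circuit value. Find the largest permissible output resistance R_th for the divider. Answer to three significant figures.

Loading drop = R_th/(R_th + R_L) ≤ 0.0370, so R_th ≤ R_L · ε/(1−ε) = 18.0 kΩ × 0.0370/0.9630 = 692 Ω.
(Any R1, R2 with R2/(R1+R2) = 0.566 and R1‖R2 ≤ 692 Ω will meet the spec.)

R_th ≤ 692 Ω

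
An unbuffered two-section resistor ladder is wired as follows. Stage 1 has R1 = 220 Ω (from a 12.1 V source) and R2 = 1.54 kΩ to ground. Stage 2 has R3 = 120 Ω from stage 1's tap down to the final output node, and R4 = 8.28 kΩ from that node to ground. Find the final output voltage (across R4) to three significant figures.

Stage 2 presents R3+R4 = 8400 Ω as a load on stage 1's tap.
Stage 1's lower leg becomes R2‖(R3+R4) = 1301 Ω, so V_mid = 12.1 × 1301/1521 = 10.35 V.
Stage 2 is itself unloaded: V_out = V_mid × R4/(R3+R4) = 10.35 × 8280/8400 = 10.2 V.

V_out ≈ 10.2 V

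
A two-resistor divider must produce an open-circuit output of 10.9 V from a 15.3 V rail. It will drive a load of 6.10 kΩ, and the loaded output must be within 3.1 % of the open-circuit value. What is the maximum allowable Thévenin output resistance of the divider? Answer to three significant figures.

Loading drop = R_th/(R_th + R_L) ≤ 0.0310, so R_th ≤ R_L · ε/(1−ε) = 6.10 kΩ × 0.0310/0.9690 = 195 Ω.
(Any R1, R2 with R2/(R1+R2) = 0.712 and R1‖R2 ≤ 195 Ω will meet the spec.)

R_th ≤ 195 Ω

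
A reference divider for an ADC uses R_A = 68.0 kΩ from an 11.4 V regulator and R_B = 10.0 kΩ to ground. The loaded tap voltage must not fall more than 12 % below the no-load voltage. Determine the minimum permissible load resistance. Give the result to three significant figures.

R_L(min) ≈ 63.9 kΩ

Output resistance R_th = R_A‖R_B = (68.0 × 10.0)/78.00 = 8.718 kΩ.
The fractional drop is R_th/(R_th + R_L); requiring this ≤ 0.120 gives R_L ≥ R_th(1/0.120 − 1) = 8.718 × 7.333 = 63.9 kΩ.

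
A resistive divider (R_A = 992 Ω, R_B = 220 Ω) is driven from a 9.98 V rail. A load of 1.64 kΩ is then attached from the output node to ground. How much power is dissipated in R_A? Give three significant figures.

Total resistance from the source is R_A + (R_B‖R_L) = 1186 Ω, so I = 9.98/1186 Ω = 8.415 mA.
P = I²·R_A = (8.415 mA)² × 992 Ω = 70.2 mW.

P ≈ 70.2 mW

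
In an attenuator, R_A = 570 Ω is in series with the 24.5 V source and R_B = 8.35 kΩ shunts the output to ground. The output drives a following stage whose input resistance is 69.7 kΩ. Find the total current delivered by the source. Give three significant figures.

R_B‖R_L = 7457 Ω, so the source sees R_A + R_B‖R_L = 8027 Ω.
I = 24.5 V / 8027 Ω = 3.05 mA.

I ≈ 3.05 mA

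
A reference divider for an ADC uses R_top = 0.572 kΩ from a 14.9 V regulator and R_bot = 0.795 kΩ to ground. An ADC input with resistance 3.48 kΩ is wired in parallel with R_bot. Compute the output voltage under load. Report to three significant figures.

The load sits in parallel with R_bot: R_bot‖R_L = (795 × 3480) / (795 + 3480) = 647.2 Ω.
V_out = 14.9 × 647.2 / (572 + 647.2) = 14.9 × 647.2/1219 = 7.91 V.

V_out ≈ 7.91 V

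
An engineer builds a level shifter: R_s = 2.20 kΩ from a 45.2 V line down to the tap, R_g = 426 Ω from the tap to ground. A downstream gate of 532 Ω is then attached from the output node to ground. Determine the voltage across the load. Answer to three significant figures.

The load sits in parallel with R_g: R_g‖R_L = (426 × 532) / (426 + 532) = 236.6 Ω.
V_out = 45.2 × 236.6 / (2200 + 236.6) = 45.2 × 236.6/2437 = 4.39 V.

V_out ≈ 4.39 V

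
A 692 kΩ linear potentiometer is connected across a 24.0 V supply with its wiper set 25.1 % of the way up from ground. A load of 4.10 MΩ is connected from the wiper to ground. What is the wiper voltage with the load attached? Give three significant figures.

V ≈ 5.84 V

The wiper splits the pot into (1−α)R = 518.3 kΩ above and αR = 173.7 kΩ below.
Lower section ‖ load = 166.6 kΩ.
V_wiper = 24.0 × 166.6/(518.3 + 166.6) = 5.84 V.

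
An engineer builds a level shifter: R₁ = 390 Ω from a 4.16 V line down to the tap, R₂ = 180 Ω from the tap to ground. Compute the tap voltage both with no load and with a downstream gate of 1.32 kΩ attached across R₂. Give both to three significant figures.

Unloaded: 1.31 V; loaded: 1.20 V

Open-circuit: V = 4.16 × 180/(390 + 180) = 1.31 V.
With the load, R₂ becomes R₂‖R_L = 158.4 Ω, so V = 4.16 × 158.4/548.4 = 1.20 V.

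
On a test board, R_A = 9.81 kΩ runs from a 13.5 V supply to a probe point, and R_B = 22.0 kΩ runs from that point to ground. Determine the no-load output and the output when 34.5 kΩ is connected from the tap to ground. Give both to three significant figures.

Unloaded: 9.34 V; loaded: 7.80 V

Open-circuit: V = 13.5 × 22.0/(9.81 + 22.0) = 9.34 V.
With the load, R_B becomes R_B‖R_L = 13.43 kΩ, so V = 13.5 × 13.43/23.24 = 7.80 V.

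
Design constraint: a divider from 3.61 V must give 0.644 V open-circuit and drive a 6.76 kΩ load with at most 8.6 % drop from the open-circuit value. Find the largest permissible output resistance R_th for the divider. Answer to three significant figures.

R_th ≤ 636 Ω

Loading drop = R_th/(R_th + R_L) ≤ 0.0860, so R_th ≤ R_L · ε/(1−ε) = 6.76 kΩ × 0.0860/0.9140 = 636 Ω.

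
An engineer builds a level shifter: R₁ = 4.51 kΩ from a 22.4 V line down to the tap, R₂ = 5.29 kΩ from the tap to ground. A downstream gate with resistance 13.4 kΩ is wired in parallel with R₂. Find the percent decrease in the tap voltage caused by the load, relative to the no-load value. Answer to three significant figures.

Unloaded V = 22.4 × 5.29/9.800 = 12.09 V.
Loaded: R₂‖R_L = 3.793 kΩ, giving V = 22.4 × 3.793/8.303 = 10.23 V.
Drop = (12.09 − 10.23) / 12.09 = 15.4 %.

15.4 %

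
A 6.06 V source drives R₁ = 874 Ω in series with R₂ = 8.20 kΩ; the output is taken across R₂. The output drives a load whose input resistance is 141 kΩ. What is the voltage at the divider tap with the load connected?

V_out ≈ 5.45 V

The load sits in parallel with R₂: R₂‖R_L = (8200 × 141000) / (8200 + 141000) = 7749 Ω.
V_out = 6.06 × 7749 / (874 + 7749) = 6.06 × 7749/8623 = 5.45 V.
(Unloaded it would have been 5.48 V.)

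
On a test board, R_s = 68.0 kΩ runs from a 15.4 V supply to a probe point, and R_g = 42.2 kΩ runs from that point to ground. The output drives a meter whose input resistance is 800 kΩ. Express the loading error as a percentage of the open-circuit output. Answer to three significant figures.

3.15 %

The divider's output (Thévenin) resistance is R_s‖R_g = 26.04 kΩ.
Fractional drop under load = R_th/(R_th + R_L) = 26.04 / (26.04 + 800) = 0.03152.
So the output falls by 3.15 %.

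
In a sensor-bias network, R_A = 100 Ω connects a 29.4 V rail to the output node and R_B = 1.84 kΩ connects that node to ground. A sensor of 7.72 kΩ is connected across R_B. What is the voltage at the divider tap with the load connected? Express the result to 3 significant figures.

The load sits in parallel with R_B: R_B‖R_L = (1840 × 7720) / (1840 + 7720) = 1486 Ω.
V_out = 29.4 × 1486 / (100 + 1486) = 29.4 × 1486/1586 = 27.5 V.

V_out ≈ 27.5 V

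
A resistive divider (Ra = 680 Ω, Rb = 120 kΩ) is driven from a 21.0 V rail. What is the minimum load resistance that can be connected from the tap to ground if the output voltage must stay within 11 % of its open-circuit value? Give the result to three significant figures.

R_L(min) ≈ 5.47 kΩ

Output resistance R_th = Ra‖Rb = (680 × 120000)/120700 = 676.2 Ω.
The fractional drop is R_th/(R_th + R_L); requiring this ≤ 0.110 gives R_L ≥ R_th(1/0.110 − 1) = 676.2 × 8.091 = 5.47 kΩ.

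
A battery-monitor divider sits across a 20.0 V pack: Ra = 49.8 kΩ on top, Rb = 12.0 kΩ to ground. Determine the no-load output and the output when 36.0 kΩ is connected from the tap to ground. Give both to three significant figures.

Unloaded: 3.88 V; loaded: 3.06 V

Open-circuit: V = 20.0 × 12.0/(49.8 + 12.0) = 3.88 V.
With the load, Rb becomes Rb‖R_L = 9.000 kΩ, so V = 20.0 × 9.000/58.80 = 3.06 V.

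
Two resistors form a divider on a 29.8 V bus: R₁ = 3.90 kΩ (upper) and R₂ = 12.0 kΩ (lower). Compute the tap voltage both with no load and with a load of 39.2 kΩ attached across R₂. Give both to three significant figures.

Unloaded: 22.5 V; loaded: 20.9 V

Open-circuit: V = 29.8 × 12.0/(3.90 + 12.0) = 22.5 V.
With the load, R₂ becomes R₂‖R_L = 9.188 kΩ, so V = 29.8 × 9.188/13.09 = 20.9 V.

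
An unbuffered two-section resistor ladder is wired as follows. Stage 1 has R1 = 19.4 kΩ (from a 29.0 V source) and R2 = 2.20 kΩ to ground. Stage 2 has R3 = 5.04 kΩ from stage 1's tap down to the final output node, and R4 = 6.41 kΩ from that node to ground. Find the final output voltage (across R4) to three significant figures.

Stage 2 presents R3+R4 = 11.45 kΩ as a load on stage 1's tap.
Stage 1's lower leg becomes R2‖(R3+R4) = 1.845 kΩ, so V_mid = 29.0 × 1.845/21.25 = 2.519 V.
Stage 2 is itself unloaded: V_out = V_mid × R4/(R3+R4) = 2.519 × 6.41/11.45 = 1.41 V.

V_out ≈ 1.41 V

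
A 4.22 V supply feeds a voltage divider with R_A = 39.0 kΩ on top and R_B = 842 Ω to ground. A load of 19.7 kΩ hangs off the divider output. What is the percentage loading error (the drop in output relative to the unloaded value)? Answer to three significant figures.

The divider's output (Thévenin) resistance is R_A‖R_B = 824.2 Ω.
Fractional drop under load = R_th/(R_th + R_L) = 824.2 / (824.2 + 19700) = 0.04016.
So the output falls by 4.02 %.

4.02 %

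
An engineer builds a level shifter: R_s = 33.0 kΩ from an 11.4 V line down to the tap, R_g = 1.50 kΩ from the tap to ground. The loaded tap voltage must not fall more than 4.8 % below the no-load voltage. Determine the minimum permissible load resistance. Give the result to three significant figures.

Output resistance R_th = R_s‖R_g = (33.0 × 1.50)/34.50 = 1.435 kΩ.
The fractional drop is R_th/(R_th + R_L); requiring this ≤ 0.0480 gives R_L ≥ R_th(1/0.0480 − 1) = 1.435 × 19.83 = 28.5 kΩ.

R_L(min) ≈ 28.5 kΩ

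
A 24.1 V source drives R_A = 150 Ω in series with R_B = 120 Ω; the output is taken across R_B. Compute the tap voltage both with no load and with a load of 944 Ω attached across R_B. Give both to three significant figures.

Unloaded: 10.7 V; loaded: 10.0 V

Open-circuit: V = 24.1 × 120/(150 + 120) = 10.7 V.
With the load, R_B becomes R_B‖R_L = 106.5 Ω, so V = 24.1 × 106.5/256.5 = 10.0 V.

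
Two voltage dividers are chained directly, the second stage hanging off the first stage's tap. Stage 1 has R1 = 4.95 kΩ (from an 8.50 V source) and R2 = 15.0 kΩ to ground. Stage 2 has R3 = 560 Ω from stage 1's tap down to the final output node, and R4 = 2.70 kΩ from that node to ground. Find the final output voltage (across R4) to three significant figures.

V_out ≈ 2.47 V

Stage 2 presents R3+R4 = 3260 Ω as a load on stage 1's tap.
Stage 1's lower leg becomes R2‖(R3+R4) = 2678 Ω, so V_mid = 8.50 × 2678/7628 = 2.984 V.
Stage 2 is itself unloaded: V_out = V_mid × R4/(R3+R4) = 2.984 × 2700/3260 = 2.47 V.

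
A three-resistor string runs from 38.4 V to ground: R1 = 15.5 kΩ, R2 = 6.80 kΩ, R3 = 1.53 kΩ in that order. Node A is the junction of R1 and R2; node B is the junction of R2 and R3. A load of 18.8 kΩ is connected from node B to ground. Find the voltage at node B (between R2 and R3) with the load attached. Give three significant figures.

V ≈ 2.29 V

At node B, R3 is in parallel with the load: R3‖R_L = 1.415 kΩ.
Below node A the resistance is R2 + (R3‖R_L) = 8.215 kΩ, so V_A = 38.4 × 8.215/23.71 = 13.30 V.
Then V_B = V_A × (R3‖R_L)/(R2 + R3‖R_L) = 13.30 × 1.415/8.215 = 2.29 V.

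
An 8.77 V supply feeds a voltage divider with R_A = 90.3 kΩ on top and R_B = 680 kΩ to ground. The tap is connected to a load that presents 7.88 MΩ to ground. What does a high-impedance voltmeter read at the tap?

V_out ≈ 7.66 V

The load sits in parallel with R_B: R_B‖R_L = (680 × 7880) / (680 + 7880) = 626.0 kΩ.
V_out = 8.77 × 626.0 / (90.3 + 626.0) = 8.77 × 626.0/716.3 = 7.66 V.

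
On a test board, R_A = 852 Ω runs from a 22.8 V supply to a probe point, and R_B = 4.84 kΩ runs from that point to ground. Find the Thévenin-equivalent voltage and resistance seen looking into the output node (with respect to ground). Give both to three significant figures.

V_th is the open-circuit tap voltage: 22.8 × 4840/(852 + 4840) = 19.4 V.
With the supply zeroed, R_A and R_B appear in parallel from the tap: R_th = R_A‖R_B = (852 × 4840)/5692 = 724 Ω.

V_th = 19.4 V, R_th = 724 Ω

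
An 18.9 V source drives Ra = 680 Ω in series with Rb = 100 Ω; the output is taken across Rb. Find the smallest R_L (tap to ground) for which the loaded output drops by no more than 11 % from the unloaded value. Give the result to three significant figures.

R_L(min) ≈ 705 Ω

Output resistance R_th = Ra‖Rb = (680 × 100)/780.0 = 87.18 Ω.
The fractional drop is R_th/(R_th + R_L); requiring this ≤ 0.110 gives R_L ≥ R_th(1/0.110 − 1) = 87.18 × 8.091 = 705 Ω.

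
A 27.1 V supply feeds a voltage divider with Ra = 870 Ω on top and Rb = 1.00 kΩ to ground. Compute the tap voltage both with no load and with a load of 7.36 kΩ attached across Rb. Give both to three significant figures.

Open-circuit: V = 27.1 × 1000/(870 + 1000) = 14.5 V.
With the load, Rb becomes Rb‖R_L = 880.4 Ω, so V = 27.1 × 880.4/1750 = 13.6 V.

Unloaded: 14.5 V; loaded: 13.6 V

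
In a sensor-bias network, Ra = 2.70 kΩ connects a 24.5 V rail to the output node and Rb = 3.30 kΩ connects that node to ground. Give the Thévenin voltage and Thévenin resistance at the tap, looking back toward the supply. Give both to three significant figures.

V_th is the open-circuit tap voltage: 24.5 × 3.30/(2.70 + 3.30) = 13.5 V.
With the supply zeroed, Ra and Rb appear in parallel from the tap: R_th = Ra‖Rb = (2.70 × 3.30)/6.000 = 1.49 kΩ.

V_th = 13.5 V, R_th = 1.49 kΩ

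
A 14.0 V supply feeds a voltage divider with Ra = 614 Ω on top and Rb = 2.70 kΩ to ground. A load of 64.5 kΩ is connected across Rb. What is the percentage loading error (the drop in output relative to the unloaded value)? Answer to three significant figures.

The divider's output (Thévenin) resistance is Ra‖Rb = 500.2 Ω.
Fractional drop under load = R_th/(R_th + R_L) = 500.2 / (500.2 + 64500) = 0.007696.
So the output falls by 0.770 %.

0.770 %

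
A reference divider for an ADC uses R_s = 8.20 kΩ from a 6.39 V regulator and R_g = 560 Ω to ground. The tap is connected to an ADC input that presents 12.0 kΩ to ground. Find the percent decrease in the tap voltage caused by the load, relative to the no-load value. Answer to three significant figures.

4.19 %

The divider's output (Thévenin) resistance is R_s‖R_g = 524.2 Ω.
Fractional drop under load = R_th/(R_th + R_L) = 524.2 / (524.2 + 12000) = 0.04186.
So the output falls by 4.19 %.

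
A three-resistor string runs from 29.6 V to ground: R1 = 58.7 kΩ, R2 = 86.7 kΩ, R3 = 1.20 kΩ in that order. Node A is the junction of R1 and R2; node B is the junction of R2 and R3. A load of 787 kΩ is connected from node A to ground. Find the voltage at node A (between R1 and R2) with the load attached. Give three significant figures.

V ≈ 17.0 V

Below node A the series string R2+R3 = 87.90 kΩ sits in parallel with the 787 kΩ load: 79.07 kΩ.
V_A = 29.6 × 79.07/(58.7 + 79.07) = 17.0 V.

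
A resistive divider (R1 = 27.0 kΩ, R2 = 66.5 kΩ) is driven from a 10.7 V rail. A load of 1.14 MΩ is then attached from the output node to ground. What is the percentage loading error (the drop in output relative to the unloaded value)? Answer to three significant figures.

The divider's output (Thévenin) resistance is R1‖R2 = 19.20 kΩ.
Fractional drop under load = R_th/(R_th + R_L) = 19.20 / (19.20 + 1140) = 0.01657.
So the output falls by 1.66 %.

1.66 %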